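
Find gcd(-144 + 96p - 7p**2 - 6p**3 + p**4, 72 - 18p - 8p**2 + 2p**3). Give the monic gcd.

Repeated division with remainder:
  p**4 - 6p**3 - 7p**2 + 96p - 144 = ((1/2)p - 1)(2p**3 - 8p**2 - 18p + 72) + (-6p**2 + 42p - 72)
  2p**3 - 8p**2 - 18p + 72 = (-(1/3)p - 1)(-6p**2 + 42p - 72) + (0)
Last nonzero remainder: -6p**2 + 42p - 72. Dividing through by -6 gives the monic gcd p**2 - 7p + 12.

12 - 7p + p**2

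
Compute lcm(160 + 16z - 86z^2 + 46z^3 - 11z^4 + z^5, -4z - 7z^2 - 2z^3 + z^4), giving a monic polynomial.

Repeated division with remainder:
  z^5 - 11z^4 + 46z^3 - 86z^2 + 16z + 160 = (z - 9)(z^4 - 2z^3 - 7z^2 - 4z) + (35z^3 - 145z^2 - 20z + 160)
  z^4 - 2z^3 - 7z^2 - 4z = ((1/35)z + 3/49)(35z^3 - 145z^2 - 20z + 160) + ((120/49)z^2 - (360/49)z - 480/49)
  35z^3 - 145z^2 - 20z + 160 = ((343/24)z - 49/3)((120/49)z^2 - (360/49)z - 480/49) + (0)
Last nonzero remainder: (120/49)z^2 - (360/49)z - 480/49. Dividing through by 120/49 gives the monic gcd z^2 - 3z - 4.
Then lcm(f, g) = f·g / gcd(f, g); expanding and making the result monic gives the answer.

160z + 176z^2 - 70z^3 - 40z^4 + 35z^5 - 10z^6 + z^7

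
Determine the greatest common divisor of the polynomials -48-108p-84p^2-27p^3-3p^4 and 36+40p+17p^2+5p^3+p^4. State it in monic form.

Repeated division with remainder:
  -3p^4-27p^3-84p^2-108p-48 = (-3)(p^4+5p^3+17p^2+40p+36) + (-12p^3-33p^2+12p+60)
  p^4+5p^3+17p^2+40p+36 = (-(1/12)p-3/16)(-12p^3-33p^2+12p+60) + ((189/16)p^2+(189/4)p+189/4)
  -12p^3-33p^2+12p+60 = (-(64/63)p+80/63)((189/16)p^2+(189/4)p+189/4) + (0)
Last nonzero remainder: (189/16)p^2+(189/4)p+189/4. Dividing through by 189/16 gives the monic gcd p^2+4p+4.

4+4p+p^2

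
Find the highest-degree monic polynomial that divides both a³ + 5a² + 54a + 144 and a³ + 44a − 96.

a² + 2a + 48

By polynomial division,
  a³ + 5a² + 54a + 144 = (a³ + 44a − 96) + (5a² + 10a + 240)
  a³ + 44a − 96 = ((1/5)a − 2/5)(5a² + 10a + 240) + (0)
Last nonzero remainder: 5a² + 10a + 240. Dividing through by 5 gives the monic gcd a² + 2a + 48.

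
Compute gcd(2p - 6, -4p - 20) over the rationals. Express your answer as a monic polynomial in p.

1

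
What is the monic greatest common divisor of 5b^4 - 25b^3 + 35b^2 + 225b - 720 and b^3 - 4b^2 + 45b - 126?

b - 3

Euclidean algorithm in ℚ[b]:
  5b^4 - 25b^3 + 35b^2 + 225b - 720 = (5b - 5)(b^3 - 4b^2 + 45b - 126) + (-210b^2 + 1080b - 1350)
  b^3 - 4b^2 + 45b - 126 = (-(1/210)b - 4/735)(-210b^2 + 1080b - 1350) + ((2178/49)b - 6534/49)
  -210b^2 + 1080b - 1350 = (-(1715/363)b + 1225/121)((2178/49)b - 6534/49) + (0)
Last nonzero remainder: (2178/49)b - 6534/49. Dividing through by 2178/49 gives the monic gcd b - 3.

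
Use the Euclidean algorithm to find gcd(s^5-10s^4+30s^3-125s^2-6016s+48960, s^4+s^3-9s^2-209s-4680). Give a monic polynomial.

s^2-s-72

Apply the Euclidean algorithm:
  s^5-10s^4+30s^3-125s^2-6016s+48960 = (s-11)(s^4+s^3-9s^2-209s-4680) + (50s^3-15s^2-3635s-2520)
  s^4+s^3-9s^2-209s-4680 = ((1/50)s+13/500)(50s^3-15s^2-3635s-2520) + ((6409/100)s^2-(6409/100)s-115362/25)
  50s^3-15s^2-3635s-2520 = ((5000/6409)s+3500/6409)((6409/100)s^2-(6409/100)s-115362/25) + (0)
Last nonzero remainder: (6409/100)s^2-(6409/100)s-115362/25. Dividing through by 6409/100 gives the monic gcd s^2-s-72.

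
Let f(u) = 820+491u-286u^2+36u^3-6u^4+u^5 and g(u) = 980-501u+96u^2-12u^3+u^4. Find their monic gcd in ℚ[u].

20-9u+u^2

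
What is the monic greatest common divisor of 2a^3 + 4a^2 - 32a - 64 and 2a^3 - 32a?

Repeated division with remainder:
  2a^3 + 4a^2 - 32a - 64 = (2a^3 - 32a) + (4a^2 - 64)
  2a^3 - 32a = ((1/2)a)(4a^2 - 64) + (0)
Last nonzero remainder: 4a^2 - 64. Dividing through by 4 gives the monic gcd a^2 - 16.

a^2 - 16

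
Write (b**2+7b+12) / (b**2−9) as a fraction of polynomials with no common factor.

(b+4)/(b−3)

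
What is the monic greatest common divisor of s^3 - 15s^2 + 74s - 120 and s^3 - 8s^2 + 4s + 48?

s^2 - 10s + 24

Apply the Euclidean algorithm:
  s^3 - 15s^2 + 74s - 120 = (s^3 - 8s^2 + 4s + 48) + (-7s^2 + 70s - 168)
  s^3 - 8s^2 + 4s + 48 = (-(1/7)s - 2/7)(-7s^2 + 70s - 168) + (0)
Last nonzero remainder: -7s^2 + 70s - 168. Dividing through by -7 gives the monic gcd s^2 - 10s + 24.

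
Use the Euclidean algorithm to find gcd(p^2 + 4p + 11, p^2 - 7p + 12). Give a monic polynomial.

1

By polynomial division,
  p^2 + 4p + 11 = (p^2 - 7p + 12) + (11p - 1)
  p^2 - 7p + 12 = ((1/11)p - 76/121)(11p - 1) + (1376/121)
  11p - 1 = ((1331/1376)p - 121/1376)(1376/121) + (0)
The last nonzero remainder is the constant 1376/121, so the polynomials are coprime and gcd = 1.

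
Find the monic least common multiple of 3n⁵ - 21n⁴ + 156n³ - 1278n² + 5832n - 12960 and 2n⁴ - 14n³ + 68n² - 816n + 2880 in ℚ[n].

Euclidean algorithm in ℚ[n]:
  3n⁵ - 21n⁴ + 156n³ - 1278n² + 5832n - 12960 = ((3/2)n)(2n⁴ - 14n³ + 68n² - 816n + 2880) + (54n³ - 54n² + 1512n - 12960)
  2n⁴ - 14n³ + 68n² - 816n + 2880 = ((1/27)n - 2/9)(54n³ - 54n² + 1512n - 12960) + (0)
Last nonzero remainder: 54n³ - 54n² + 1512n - 12960. Dividing through by 54 gives the monic gcd n³ - n² + 28n - 240.
Then lcm(f, g) = f·g / gcd(f, g); expanding and making the result monic gives the answer.

n⁶ - 13n⁵ + 94n⁴ - 738n³ + 4500n² - 15984n + 25920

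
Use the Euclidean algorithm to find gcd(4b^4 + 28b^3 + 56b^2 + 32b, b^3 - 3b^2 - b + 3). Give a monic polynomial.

b + 1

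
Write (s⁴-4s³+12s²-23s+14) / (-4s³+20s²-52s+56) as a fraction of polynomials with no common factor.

Euclidean algorithm in ℚ[s]:
  s⁴-4s³+12s²-23s+14 = (-(1/4)s-1/4)(-4s³+20s²-52s+56) + (4s²-22s+28)
  -4s³+20s²-52s+56 = (-s-1/2)(4s²-22s+28) + (-35s+70)
  4s²-22s+28 = (-(4/35)s+2/5)(-35s+70) + (0)
Last nonzero remainder: -35s+70. Dividing through by -35 gives the monic gcd s-2.
Cancel s-2 from numerator and denominator to get the reduced form.

(-s³+2s²-8s+7)/(4s²-12s+28)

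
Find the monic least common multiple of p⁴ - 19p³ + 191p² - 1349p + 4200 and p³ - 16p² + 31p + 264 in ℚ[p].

Euclidean algorithm in ℚ[p]:
  p⁴ - 19p³ + 191p² - 1349p + 4200 = (p - 3)(p³ - 16p² + 31p + 264) + (112p² - 1520p + 4992)
  p³ - 16p² + 31p + 264 = ((1/112)p - 17/784)(112p² - 1520p + 4992) + (-(2280/49)p + 18240/49)
  112p² - 1520p + 4992 = (-(686/285)p + 1274/95)(-(2280/49)p + 18240/49) + (0)
Last nonzero remainder: -(2280/49)p + 18240/49. Dividing through by -2280/49 gives the monic gcd p - 8.
Then lcm(f, g) = f·g / gcd(f, g); expanding and making the result monic gives the answer.

p⁶ - 27p⁵ + 310p⁴ - 2250p³ + 8689p² + 10917p - 138600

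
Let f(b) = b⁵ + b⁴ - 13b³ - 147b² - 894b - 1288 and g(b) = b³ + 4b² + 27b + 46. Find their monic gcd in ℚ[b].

b³ + 4b² + 27b + 46

Euclidean algorithm in ℚ[b]:
  b⁵ + b⁴ - 13b³ - 147b² - 894b - 1288 = (b² - 3b - 28)(b³ + 4b² + 27b + 46) + (0)
The last nonzero remainder b³ + 4b² + 27b + 46 is already monic.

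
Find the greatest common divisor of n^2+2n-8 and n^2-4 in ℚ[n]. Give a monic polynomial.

n-2

Apply the Euclidean algorithm:
  n^2+2n-8 = (n^2-4) + (2n-4)
  n^2-4 = ((1/2)n+1)(2n-4) + (0)
Last nonzero remainder: 2n-4. Dividing through by 2 gives the monic gcd n-2.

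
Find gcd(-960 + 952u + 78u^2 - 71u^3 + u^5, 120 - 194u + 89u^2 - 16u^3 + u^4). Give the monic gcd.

-30 + 41u - 12u^2 + u^3

Apply the Euclidean algorithm:
  u^5 - 71u^3 + 78u^2 + 952u - 960 = (u + 16)(u^4 - 16u^3 + 89u^2 - 194u + 120) + (96u^3 - 1152u^2 + 3936u - 2880)
  u^4 - 16u^3 + 89u^2 - 194u + 120 = ((1/96)u - 1/24)(96u^3 - 1152u^2 + 3936u - 2880) + (0)
Last nonzero remainder: 96u^3 - 1152u^2 + 3936u - 2880. Dividing through by 96 gives the monic gcd u^3 - 12u^2 + 41u - 30.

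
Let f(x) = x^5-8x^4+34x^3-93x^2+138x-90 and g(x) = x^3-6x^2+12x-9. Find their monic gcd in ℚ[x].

x^3-6x^2+12x-9

Repeated division with remainder:
  x^5-8x^4+34x^3-93x^2+138x-90 = (x^2-2x+10)(x^3-6x^2+12x-9) + (0)
The last nonzero remainder x^3-6x^2+12x-9 is already monic.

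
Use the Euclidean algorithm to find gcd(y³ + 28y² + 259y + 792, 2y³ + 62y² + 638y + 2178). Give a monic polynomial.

y² + 20y + 99

Euclidean algorithm in ℚ[y]:
  y³ + 28y² + 259y + 792 = (1/2)(2y³ + 62y² + 638y + 2178) + (−3y² − 60y − 297)
  2y³ + 62y² + 638y + 2178 = (−(2/3)y − 22/3)(−3y² − 60y − 297) + (0)
Last nonzero remainder: −3y² − 60y − 297. Dividing through by −3 gives the monic gcd y² + 20y + 99.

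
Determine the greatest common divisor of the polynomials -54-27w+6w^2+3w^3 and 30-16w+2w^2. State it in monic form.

Repeated division with remainder:
  3w^3+6w^2-27w-54 = ((3/2)w+15)(2w^2-16w+30) + (168w-504)
  2w^2-16w+30 = ((1/84)w-5/84)(168w-504) + (0)
Last nonzero remainder: 168w-504. Dividing through by 168 gives the monic gcd w-3.

-3+w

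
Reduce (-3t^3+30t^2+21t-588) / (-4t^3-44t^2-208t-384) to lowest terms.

By polynomial division,
  -3t^3+30t^2+21t-588 = (3/4)(-4t^3-44t^2-208t-384) + (63t^2+177t-300)
  -4t^3-44t^2-208t-384 = (-(4/63)t-688/1323)(63t^2+177t-300) + (-(59536/441)t-238144/441)
  63t^2+177t-300 = (-(27783/59536)t+33075/59536)(-(59536/441)t-238144/441) + (0)
Last nonzero remainder: -(59536/441)t-238144/441. Dividing through by -59536/441 gives the monic gcd t+4.
Cancel t+4 from numerator and denominator to get the reduced form.

(3t^2-42t+147)/(4t^2+28t+96)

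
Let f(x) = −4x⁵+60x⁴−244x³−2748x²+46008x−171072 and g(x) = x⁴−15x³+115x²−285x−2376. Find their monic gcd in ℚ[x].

By polynomial division,
  −4x⁵+60x⁴−244x³−2748x²+46008x−171072 = (−4x)(x⁴−15x³+115x²−285x−2376) + (216x³−3888x²+36504x−171072)
  x⁴−15x³+115x²−285x−2376 = ((1/216)x+1/72)(216x³−3888x²+36504x−171072) + (0)
Last nonzero remainder: 216x³−3888x²+36504x−171072. Dividing through by 216 gives the monic gcd x³−18x²+169x−792.

x³−18x²+169x−792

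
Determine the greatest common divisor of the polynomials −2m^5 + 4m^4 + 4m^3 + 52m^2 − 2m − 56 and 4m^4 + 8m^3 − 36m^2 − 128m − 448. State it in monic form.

Apply the Euclidean algorithm:
  −2m^5 + 4m^4 + 4m^3 + 52m^2 − 2m − 56 = (−(1/2)m + 2)(4m^4 + 8m^3 − 36m^2 − 128m − 448) + (−30m^3 + 60m^2 + 30m + 840)
  4m^4 + 8m^3 − 36m^2 − 128m − 448 = (−(2/15)m − 8/15)(−30m^3 + 60m^2 + 30m + 840) + (0)
Last nonzero remainder: −30m^3 + 60m^2 + 30m + 840. Dividing through by −30 gives the monic gcd m^3 − 2m^2 − m − 28.

m^3 − 2m^2 − m − 28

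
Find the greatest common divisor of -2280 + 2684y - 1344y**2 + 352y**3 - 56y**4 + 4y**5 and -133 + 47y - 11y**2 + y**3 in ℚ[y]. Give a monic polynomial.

19 - 4y + y**2

By polynomial division,
  4y**5 - 56y**4 + 352y**3 - 1344y**2 + 2684y - 2280 = (4y**2 - 12y + 32)(y**3 - 11y**2 + 47y - 133) + (104y**2 - 416y + 1976)
  y**3 - 11y**2 + 47y - 133 = ((1/104)y - 7/104)(104y**2 - 416y + 1976) + (0)
Last nonzero remainder: 104y**2 - 416y + 1976. Dividing through by 104 gives the monic gcd y**2 - 4y + 19.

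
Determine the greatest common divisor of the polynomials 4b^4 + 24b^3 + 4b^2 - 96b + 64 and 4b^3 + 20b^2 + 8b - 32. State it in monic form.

b^2 + 3b - 4

Repeated division with remainder:
  4b^4 + 24b^3 + 4b^2 - 96b + 64 = (b + 1)(4b^3 + 20b^2 + 8b - 32) + (-24b^2 - 72b + 96)
  4b^3 + 20b^2 + 8b - 32 = (-(1/6)b - 1/3)(-24b^2 - 72b + 96) + (0)
Last nonzero remainder: -24b^2 - 72b + 96. Dividing through by -24 gives the monic gcd b^2 + 3b - 4.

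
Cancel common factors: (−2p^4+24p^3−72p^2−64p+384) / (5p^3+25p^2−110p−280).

Apply the Euclidean algorithm:
  −2p^4+24p^3−72p^2−64p+384 = (−(2/5)p+34/5)(5p^3+25p^2−110p−280) + (−286p^2+572p+2288)
  5p^3+25p^2−110p−280 = (−(5/286)p−35/286)(−286p^2+572p+2288) + (0)
Last nonzero remainder: −286p^2+572p+2288. Dividing through by −286 gives the monic gcd p^2−2p−8.
Cancel p^2−2p−8 from numerator and denominator to get the reduced form.

(−2p^2+20p−48)/(5p+35)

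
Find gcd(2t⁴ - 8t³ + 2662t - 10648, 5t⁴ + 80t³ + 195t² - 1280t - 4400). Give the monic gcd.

By polynomial division,
  2t⁴ - 8t³ + 2662t - 10648 = (2/5)(5t⁴ + 80t³ + 195t² - 1280t - 4400) + (-40t³ - 78t² + 3174t - 8888)
  5t⁴ + 80t³ + 195t² - 1280t - 4400 = (-(1/8)t - 281/160)(-40t³ - 78t² + 3174t - 8888) + ((36381/80)t² + (254667/80)t - 400191/20)
  -40t³ - 78t² + 3174t - 8888 = (-(3200/36381)t + 16160/36381)((36381/80)t² + (254667/80)t - 400191/20) + (0)
Last nonzero remainder: (36381/80)t² + (254667/80)t - 400191/20. Dividing through by 36381/80 gives the monic gcd t² + 7t - 44.

t² + 7t - 44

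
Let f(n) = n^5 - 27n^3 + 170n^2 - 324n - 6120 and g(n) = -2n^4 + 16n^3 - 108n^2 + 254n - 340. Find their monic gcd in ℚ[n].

n^2 - 5n + 34

Repeated division with remainder:
  n^5 - 27n^3 + 170n^2 - 324n - 6120 = (-(1/2)n - 4)(-2n^4 + 16n^3 - 108n^2 + 254n - 340) + (-17n^3 - 135n^2 + 522n - 7480)
  -2n^4 + 16n^3 - 108n^2 + 254n - 340 = ((2/17)n - 542/289)(-17n^3 - 135n^2 + 522n - 7480) + (-(122130/289)n^2 + (610650/289)n - 244260/17)
  -17n^3 - 135n^2 + 522n - 7480 = ((4913/122130)n + 6358/12213)(-(122130/289)n^2 + (610650/289)n - 244260/17) + (0)
Last nonzero remainder: -(122130/289)n^2 + (610650/289)n - 244260/17. Dividing through by -122130/289 gives the monic gcd n^2 - 5n + 34.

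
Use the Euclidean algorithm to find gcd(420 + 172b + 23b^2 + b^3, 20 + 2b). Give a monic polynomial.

10 + b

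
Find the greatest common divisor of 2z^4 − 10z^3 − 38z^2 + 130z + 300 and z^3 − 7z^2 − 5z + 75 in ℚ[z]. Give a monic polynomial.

By polynomial division,
  2z^4 − 10z^3 − 38z^2 + 130z + 300 = (2z + 4)(z^3 − 7z^2 − 5z + 75) + (0)
The last nonzero remainder z^3 − 7z^2 − 5z + 75 is already monic.

z^3 − 7z^2 − 5z + 75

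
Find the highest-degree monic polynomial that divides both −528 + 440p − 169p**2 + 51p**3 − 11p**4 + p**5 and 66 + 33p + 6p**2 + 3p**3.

By polynomial division,
  p**5 − 11p**4 + 51p**3 − 169p**2 + 440p − 528 = ((1/3)p**2 − (13/3)p + 22)(3p**3 + 6p**2 + 33p + 66) + (−180p**2 − 1980)
  3p**3 + 6p**2 + 33p + 66 = (−(1/60)p − 1/30)(−180p**2 − 1980) + (0)
Last nonzero remainder: −180p**2 − 1980. Dividing through by −180 gives the monic gcd p**2 + 11.

11 + p**2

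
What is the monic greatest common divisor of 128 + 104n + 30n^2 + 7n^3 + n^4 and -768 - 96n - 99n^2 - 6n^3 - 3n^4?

By polynomial division,
  n^4 + 7n^3 + 30n^2 + 104n + 128 = (-1/3)(-3n^4 - 6n^3 - 99n^2 - 96n - 768) + (5n^3 - 3n^2 + 72n - 128)
  -3n^4 - 6n^3 - 99n^2 - 96n - 768 = (-(3/5)n - 39/25)(5n^3 - 3n^2 + 72n - 128) + (-(1512/25)n^2 - (1512/25)n - 24192/25)
  5n^3 - 3n^2 + 72n - 128 = (-(125/1512)n + 25/189)(-(1512/25)n^2 - (1512/25)n - 24192/25) + (0)
Last nonzero remainder: -(1512/25)n^2 - (1512/25)n - 24192/25. Dividing through by -1512/25 gives the monic gcd n^2 + n + 16.

16 + n + n^2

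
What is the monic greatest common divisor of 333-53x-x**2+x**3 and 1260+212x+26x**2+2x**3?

By polynomial division,
  x**3-x**2-53x+333 = (1/2)(2x**3+26x**2+212x+1260) + (-14x**2-159x-297)
  2x**3+26x**2+212x+1260 = (-(1/7)x-23/98)(-14x**2-159x-297) + ((12961/98)x+116649/98)
  -14x**2-159x-297 = (-(1372/12961)x-3234/12961)((12961/98)x+116649/98) + (0)
Last nonzero remainder: (12961/98)x+116649/98. Dividing through by 12961/98 gives the monic gcd x+9.

9+x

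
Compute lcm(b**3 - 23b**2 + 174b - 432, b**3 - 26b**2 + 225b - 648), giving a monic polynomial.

Repeated division with remainder:
  b**3 - 23b**2 + 174b - 432 = (b**3 - 26b**2 + 225b - 648) + (3b**2 - 51b + 216)
  b**3 - 26b**2 + 225b - 648 = ((1/3)b - 3)(3b**2 - 51b + 216) + (0)
Last nonzero remainder: 3b**2 - 51b + 216. Dividing through by 3 gives the monic gcd b**2 - 17b + 72.
Then lcm(f, g) = f·g / gcd(f, g); expanding and making the result monic gives the answer.

b**4 - 32b**3 + 381b**2 - 1998b + 3888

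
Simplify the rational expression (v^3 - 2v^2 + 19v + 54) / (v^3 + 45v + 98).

(v^2 - 4v + 27)/(v^2 - 2v + 49)

Repeated division with remainder:
  v^3 - 2v^2 + 19v + 54 = (v^3 + 45v + 98) + (-2v^2 - 26v - 44)
  v^3 + 45v + 98 = (-(1/2)v + 13/2)(-2v^2 - 26v - 44) + (192v + 384)
  -2v^2 - 26v - 44 = (-(1/96)v - 11/96)(192v + 384) + (0)
Last nonzero remainder: 192v + 384. Dividing through by 192 gives the monic gcd v + 2.
Cancel v + 2 from numerator and denominator to get the reduced form.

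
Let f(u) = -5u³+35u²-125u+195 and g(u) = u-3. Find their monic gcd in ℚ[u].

u-3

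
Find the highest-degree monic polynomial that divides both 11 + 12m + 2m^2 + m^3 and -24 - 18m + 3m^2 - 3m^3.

Apply the Euclidean algorithm:
  m^3 + 2m^2 + 12m + 11 = (-1/3)(-3m^3 + 3m^2 - 18m - 24) + (3m^2 + 6m + 3)
  -3m^3 + 3m^2 - 18m - 24 = (-m + 3)(3m^2 + 6m + 3) + (-33m - 33)
  3m^2 + 6m + 3 = (-(1/11)m - 1/11)(-33m - 33) + (0)
Last nonzero remainder: -33m - 33. Dividing through by -33 gives the monic gcd m + 1.

1 + m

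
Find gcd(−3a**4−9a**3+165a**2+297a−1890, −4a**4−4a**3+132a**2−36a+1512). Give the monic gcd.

a**2+a−42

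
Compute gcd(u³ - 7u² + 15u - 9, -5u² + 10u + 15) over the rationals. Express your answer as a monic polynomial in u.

Repeated division with remainder:
  u³ - 7u² + 15u - 9 = (-(1/5)u + 1)(-5u² + 10u + 15) + (8u - 24)
  -5u² + 10u + 15 = (-(5/8)u - 5/8)(8u - 24) + (0)
Last nonzero remainder: 8u - 24. Dividing through by 8 gives the monic gcd u - 3.

u - 3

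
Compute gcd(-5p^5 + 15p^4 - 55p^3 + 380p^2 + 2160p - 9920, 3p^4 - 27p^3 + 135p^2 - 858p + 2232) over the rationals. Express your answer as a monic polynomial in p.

p^3 - 3p^2 + 27p - 124

Apply the Euclidean algorithm:
  -5p^5 + 15p^4 - 55p^3 + 380p^2 + 2160p - 9920 = (-(5/3)p - 10)(3p^4 - 27p^3 + 135p^2 - 858p + 2232) + (-100p^3 + 300p^2 - 2700p + 12400)
  3p^4 - 27p^3 + 135p^2 - 858p + 2232 = (-(3/100)p + 9/50)(-100p^3 + 300p^2 - 2700p + 12400) + (0)
Last nonzero remainder: -100p^3 + 300p^2 - 2700p + 12400. Dividing through by -100 gives the monic gcd p^3 - 3p^2 + 27p - 124.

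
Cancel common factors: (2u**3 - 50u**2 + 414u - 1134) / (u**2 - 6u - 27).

(2u**2 - 32u + 126)/(u + 3)

By polynomial division,
  2u**3 - 50u**2 + 414u - 1134 = (2u - 38)(u**2 - 6u - 27) + (240u - 2160)
  u**2 - 6u - 27 = ((1/240)u + 1/80)(240u - 2160) + (0)
Last nonzero remainder: 240u - 2160. Dividing through by 240 gives the monic gcd u - 9.
Cancel u - 9 from numerator and denominator to get the reduced form.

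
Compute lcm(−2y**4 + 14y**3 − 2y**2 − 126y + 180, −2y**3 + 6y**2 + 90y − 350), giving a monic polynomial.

Euclidean algorithm in ℚ[y]:
  −2y**4 + 14y**3 − 2y**2 − 126y + 180 = (y − 4)(−2y**3 + 6y**2 + 90y − 350) + (−68y**2 + 584y − 1220)
  −2y**3 + 6y**2 + 90y − 350 = ((1/34)y + 95/578)(−68y**2 + 584y − 1220) + ((8640/289)y − 43200/289)
  −68y**2 + 584y − 1220 = (−(4913/2160)y + 17629/2160)((8640/289)y − 43200/289) + (0)
Last nonzero remainder: (8640/289)y − 43200/289. Dividing through by 8640/289 gives the monic gcd y − 5.
Then lcm(f, g) = f·g / gcd(f, g); expanding and making the result monic gives the answer.

y**6 − 5y**5 − 48y**4 + 310y**3 + y**2 − 2385y + 3150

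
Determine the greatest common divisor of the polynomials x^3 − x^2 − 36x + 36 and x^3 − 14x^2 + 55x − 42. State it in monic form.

Repeated division with remainder:
  x^3 − x^2 − 36x + 36 = (x^3 − 14x^2 + 55x − 42) + (13x^2 − 91x + 78)
  x^3 − 14x^2 + 55x − 42 = ((1/13)x − 7/13)(13x^2 − 91x + 78) + (0)
Last nonzero remainder: 13x^2 − 91x + 78. Dividing through by 13 gives the monic gcd x^2 − 7x + 6.

x^2 − 7x + 6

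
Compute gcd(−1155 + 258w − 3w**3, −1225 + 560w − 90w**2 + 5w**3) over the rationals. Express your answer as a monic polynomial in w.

35 − 11w + w**2

Repeated division with remainder:
  −3w**3 + 258w − 1155 = (−3/5)(5w**3 − 90w**2 + 560w − 1225) + (−54w**2 + 594w − 1890)
  5w**3 − 90w**2 + 560w − 1225 = (−(5/54)w + 35/54)(−54w**2 + 594w − 1890) + (0)
Last nonzero remainder: −54w**2 + 594w − 1890. Dividing through by −54 gives the monic gcd w**2 − 11w + 35.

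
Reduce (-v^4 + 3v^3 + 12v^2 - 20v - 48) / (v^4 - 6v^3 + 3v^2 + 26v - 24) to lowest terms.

Repeated division with remainder:
  -v^4 + 3v^3 + 12v^2 - 20v - 48 = (-1)(v^4 - 6v^3 + 3v^2 + 26v - 24) + (-3v^3 + 15v^2 + 6v - 72)
  v^4 - 6v^3 + 3v^2 + 26v - 24 = (-(1/3)v + 1/3)(-3v^3 + 15v^2 + 6v - 72) + (0)
Last nonzero remainder: -3v^3 + 15v^2 + 6v - 72. Dividing through by -3 gives the monic gcd v^3 - 5v^2 - 2v + 24.
Cancel v^3 - 5v^2 - 2v + 24 from numerator and denominator to get the reduced form.

(-v - 2)/(v - 1)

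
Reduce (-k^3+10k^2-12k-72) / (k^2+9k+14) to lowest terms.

(-k^2+12k-36)/(k+7)

Euclidean algorithm in ℚ[k]:
  -k^3+10k^2-12k-72 = (-k+19)(k^2+9k+14) + (-169k-338)
  k^2+9k+14 = (-(1/169)k-7/169)(-169k-338) + (0)
Last nonzero remainder: -169k-338. Dividing through by -169 gives the monic gcd k+2.
Cancel k+2 from numerator and denominator to get the reduced form.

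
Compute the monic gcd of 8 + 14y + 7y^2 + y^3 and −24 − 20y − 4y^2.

2 + y

Repeated division with remainder:
  y^3 + 7y^2 + 14y + 8 = (−(1/4)y − 1/2)(−4y^2 − 20y − 24) + (−2y − 4)
  −4y^2 − 20y − 24 = (2y + 6)(−2y − 4) + (0)
Last nonzero remainder: −2y − 4. Dividing through by −2 gives the monic gcd y + 2.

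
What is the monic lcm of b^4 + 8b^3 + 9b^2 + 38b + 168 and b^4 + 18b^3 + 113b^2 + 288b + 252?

Repeated division with remainder:
  b^4 + 8b^3 + 9b^2 + 38b + 168 = (b^4 + 18b^3 + 113b^2 + 288b + 252) + (−10b^3 − 104b^2 − 250b − 84)
  b^4 + 18b^3 + 113b^2 + 288b + 252 = (−(1/10)b − 19/25)(−10b^3 − 104b^2 − 250b − 84) + ((224/25)b^2 + (448/5)b + 4704/25)
  −10b^3 − 104b^2 − 250b − 84 = (−(125/112)b − 25/56)((224/25)b^2 + (448/5)b + 4704/25) + (0)
Last nonzero remainder: (224/25)b^2 + (448/5)b + 4704/25. Dividing through by 224/25 gives the monic gcd b^2 + 10b + 21.
Then lcm(f, g) = f·g / gcd(f, g); expanding and making the result monic gives the answer.

b^6 + 16b^5 + 85b^4 + 206b^3 + 580b^2 + 1800b + 2016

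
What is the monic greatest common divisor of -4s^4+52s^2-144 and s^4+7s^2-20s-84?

Apply the Euclidean algorithm:
  -4s^4+52s^2-144 = (-4)(s^4+7s^2-20s-84) + (80s^2-80s-480)
  s^4+7s^2-20s-84 = ((1/80)s^2+(1/80)s+7/40)(80s^2-80s-480) + (0)
Last nonzero remainder: 80s^2-80s-480. Dividing through by 80 gives the monic gcd s^2-s-6.

s^2-s-6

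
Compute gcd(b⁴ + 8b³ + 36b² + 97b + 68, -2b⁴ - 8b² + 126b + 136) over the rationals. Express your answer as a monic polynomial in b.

Apply the Euclidean algorithm:
  b⁴ + 8b³ + 36b² + 97b + 68 = (-1/2)(-2b⁴ - 8b² + 126b + 136) + (8b³ + 32b² + 160b + 136)
  -2b⁴ - 8b² + 126b + 136 = (-(1/4)b + 1)(8b³ + 32b² + 160b + 136) + (0)
Last nonzero remainder: 8b³ + 32b² + 160b + 136. Dividing through by 8 gives the monic gcd b³ + 4b² + 20b + 17.

b³ + 4b² + 20b + 17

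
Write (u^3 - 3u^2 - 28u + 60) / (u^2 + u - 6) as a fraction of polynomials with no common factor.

Repeated division with remainder:
  u^3 - 3u^2 - 28u + 60 = (u - 4)(u^2 + u - 6) + (-18u + 36)
  u^2 + u - 6 = (-(1/18)u - 1/6)(-18u + 36) + (0)
Last nonzero remainder: -18u + 36. Dividing through by -18 gives the monic gcd u - 2.
Cancel u - 2 from numerator and denominator to get the reduced form.

(u^2 - u - 30)/(u + 3)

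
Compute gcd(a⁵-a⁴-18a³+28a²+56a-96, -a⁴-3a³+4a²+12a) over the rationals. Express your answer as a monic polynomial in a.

a²-4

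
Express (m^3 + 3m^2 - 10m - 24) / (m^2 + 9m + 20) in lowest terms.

(m^2 - m - 6)/(m + 5)

Repeated division with remainder:
  m^3 + 3m^2 - 10m - 24 = (m - 6)(m^2 + 9m + 20) + (24m + 96)
  m^2 + 9m + 20 = ((1/24)m + 5/24)(24m + 96) + (0)
Last nonzero remainder: 24m + 96. Dividing through by 24 gives the monic gcd m + 4.
Cancel m + 4 from numerator and denominator to get the reduced form.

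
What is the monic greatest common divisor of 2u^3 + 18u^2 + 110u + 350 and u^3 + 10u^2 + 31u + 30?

Apply the Euclidean algorithm:
  2u^3 + 18u^2 + 110u + 350 = (2)(u^3 + 10u^2 + 31u + 30) + (−2u^2 + 48u + 290)
  u^3 + 10u^2 + 31u + 30 = (−(1/2)u − 17)(−2u^2 + 48u + 290) + (992u + 4960)
  −2u^2 + 48u + 290 = (−(1/496)u + 29/496)(992u + 4960) + (0)
Last nonzero remainder: 992u + 4960. Dividing through by 992 gives the monic gcd u + 5.

u + 5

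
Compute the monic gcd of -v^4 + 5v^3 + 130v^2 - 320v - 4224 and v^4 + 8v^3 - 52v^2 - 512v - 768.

v^3 + 6v^2 - 64v - 384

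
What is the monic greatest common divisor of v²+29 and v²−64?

Apply the Euclidean algorithm:
  v²+29 = (v²−64) + (93)
  v²−64 = ((1/93)v²−64/93)(93) + (0)
The last nonzero remainder is the constant 93, so the polynomials are coprime and gcd = 1.

1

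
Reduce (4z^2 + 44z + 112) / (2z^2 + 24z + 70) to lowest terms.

Apply the Euclidean algorithm:
  4z^2 + 44z + 112 = (2)(2z^2 + 24z + 70) + (-4z - 28)
  2z^2 + 24z + 70 = (-(1/2)z - 5/2)(-4z - 28) + (0)
Last nonzero remainder: -4z - 28. Dividing through by -4 gives the monic gcd z + 7.
Cancel z + 7 from numerator and denominator to get the reduced form.

(2z + 8)/(z + 5)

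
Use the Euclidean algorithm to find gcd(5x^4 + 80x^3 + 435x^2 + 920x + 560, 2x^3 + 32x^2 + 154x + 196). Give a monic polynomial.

Euclidean algorithm in ℚ[x]:
  5x^4 + 80x^3 + 435x^2 + 920x + 560 = ((5/2)x)(2x^3 + 32x^2 + 154x + 196) + (50x^2 + 430x + 560)
  2x^3 + 32x^2 + 154x + 196 = ((1/25)x + 37/125)(50x^2 + 430x + 560) + ((108/25)x + 756/25)
  50x^2 + 430x + 560 = ((625/54)x + 500/27)((108/25)x + 756/25) + (0)
Last nonzero remainder: (108/25)x + 756/25. Dividing through by 108/25 gives the monic gcd x + 7.

x + 7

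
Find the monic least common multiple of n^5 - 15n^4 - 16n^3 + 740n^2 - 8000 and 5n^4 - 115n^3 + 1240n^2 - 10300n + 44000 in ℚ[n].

Euclidean algorithm in ℚ[n]:
  n^5 - 15n^4 - 16n^3 + 740n^2 - 8000 = ((1/5)n + 8/5)(5n^4 - 115n^3 + 1240n^2 - 10300n + 44000) + (-80n^3 + 816n^2 + 7680n - 78400)
  5n^4 - 115n^3 + 1240n^2 - 10300n + 44000 = (-(1/16)n + 4/5)(-80n^3 + 816n^2 + 7680n - 78400) + ((5336/5)n^2 - 21344n + 106720)
  -80n^3 + 816n^2 + 7680n - 78400 = (-(50/667)n - 490/667)((5336/5)n^2 - 21344n + 106720) + (0)
Last nonzero remainder: (5336/5)n^2 - 21344n + 106720. Dividing through by 5336/5 gives the monic gcd n^2 - 20n + 100.
Then lcm(f, g) = f·g / gcd(f, g); expanding and making the result monic gives the answer.

n^7 - 18n^6 + 117n^5 - 532n^4 - 3628n^3 + 57120n^2 + 24000n - 704000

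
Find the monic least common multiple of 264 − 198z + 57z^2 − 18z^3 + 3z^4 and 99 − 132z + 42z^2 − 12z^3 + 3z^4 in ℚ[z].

264 − 550z + 409z^2 − 160z^3 + 46z^4 − 10z^5 + z^6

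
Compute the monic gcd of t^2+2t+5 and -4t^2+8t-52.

1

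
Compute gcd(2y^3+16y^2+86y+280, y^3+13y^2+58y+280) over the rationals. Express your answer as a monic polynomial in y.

Apply the Euclidean algorithm:
  2y^3+16y^2+86y+280 = (2)(y^3+13y^2+58y+280) + (−10y^2−30y−280)
  y^3+13y^2+58y+280 = (−(1/10)y−1)(−10y^2−30y−280) + (0)
Last nonzero remainder: −10y^2−30y−280. Dividing through by −10 gives the monic gcd y^2+3y+28.

y^2+3y+28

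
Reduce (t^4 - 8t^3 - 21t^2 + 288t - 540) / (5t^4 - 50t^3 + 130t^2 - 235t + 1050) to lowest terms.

(t^2 + 3t - 18)/(5t^2 + 5t + 35)

Euclidean algorithm in ℚ[t]:
  t^4 - 8t^3 - 21t^2 + 288t - 540 = (1/5)(5t^4 - 50t^3 + 130t^2 - 235t + 1050) + (2t^3 - 47t^2 + 335t - 750)
  5t^4 - 50t^3 + 130t^2 - 235t + 1050 = ((5/2)t + 135/4)(2t^3 - 47t^2 + 335t - 750) + ((3515/4)t^2 - (38665/4)t + 52725/2)
  2t^3 - 47t^2 + 335t - 750 = ((8/3515)t - 20/703)((3515/4)t^2 - (38665/4)t + 52725/2) + (0)
Last nonzero remainder: (3515/4)t^2 - (38665/4)t + 52725/2. Dividing through by 3515/4 gives the monic gcd t^2 - 11t + 30.
Cancel t^2 - 11t + 30 from numerator and denominator to get the reduced form.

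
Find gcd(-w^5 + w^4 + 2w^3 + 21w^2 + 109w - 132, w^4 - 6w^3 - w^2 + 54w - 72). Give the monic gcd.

w^2 - w - 12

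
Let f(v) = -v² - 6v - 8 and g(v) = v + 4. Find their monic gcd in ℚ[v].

Euclidean algorithm in ℚ[v]:
  -v² - 6v - 8 = (-v - 2)(v + 4) + (0)
The last nonzero remainder v + 4 is already monic.

v + 4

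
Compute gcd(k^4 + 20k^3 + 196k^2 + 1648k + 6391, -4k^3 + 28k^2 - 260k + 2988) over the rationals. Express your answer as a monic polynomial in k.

By polynomial division,
  k^4 + 20k^3 + 196k^2 + 1648k + 6391 = (-(1/4)k - 27/4)(-4k^3 + 28k^2 - 260k + 2988) + (320k^2 + 640k + 26560)
  -4k^3 + 28k^2 - 260k + 2988 = (-(1/80)k + 9/80)(320k^2 + 640k + 26560) + (0)
Last nonzero remainder: 320k^2 + 640k + 26560. Dividing through by 320 gives the monic gcd k^2 + 2k + 83.

k^2 + 2k + 83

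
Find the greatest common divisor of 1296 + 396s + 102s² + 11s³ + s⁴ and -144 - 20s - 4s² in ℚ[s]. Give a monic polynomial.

36 + 5s + s²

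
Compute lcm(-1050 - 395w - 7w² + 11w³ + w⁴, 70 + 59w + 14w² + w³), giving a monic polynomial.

-2100 - 1840w - 409w² + 15w³ + 13w⁴ + w⁵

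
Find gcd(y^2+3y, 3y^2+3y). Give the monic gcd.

Apply the Euclidean algorithm:
  y^2+3y = (1/3)(3y^2+3y) + (2y)
  3y^2+3y = ((3/2)y+3/2)(2y) + (0)
Last nonzero remainder: 2y. Dividing through by 2 gives the monic gcd y.

y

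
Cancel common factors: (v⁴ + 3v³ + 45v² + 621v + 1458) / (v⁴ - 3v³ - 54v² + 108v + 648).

Apply the Euclidean algorithm:
  v⁴ + 3v³ + 45v² + 621v + 1458 = (v⁴ - 3v³ - 54v² + 108v + 648) + (6v³ + 99v² + 513v + 810)
  v⁴ - 3v³ - 54v² + 108v + 648 = ((1/6)v - 13/4)(6v³ + 99v² + 513v + 810) + ((729/4)v² + (6561/4)v + 6561/2)
  6v³ + 99v² + 513v + 810 = ((8/243)v + 20/81)((729/4)v² + (6561/4)v + 6561/2) + (0)
Last nonzero remainder: (729/4)v² + (6561/4)v + 6561/2. Dividing through by 729/4 gives the monic gcd v² + 9v + 18.
Cancel v² + 9v + 18 from numerator and denominator to get the reduced form.

(v² - 6v + 81)/(v² - 12v + 36)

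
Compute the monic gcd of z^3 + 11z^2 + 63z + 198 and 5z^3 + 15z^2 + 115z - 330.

z^2 + 5z + 33

By polynomial division,
  z^3 + 11z^2 + 63z + 198 = (1/5)(5z^3 + 15z^2 + 115z - 330) + (8z^2 + 40z + 264)
  5z^3 + 15z^2 + 115z - 330 = ((5/8)z - 5/4)(8z^2 + 40z + 264) + (0)
Last nonzero remainder: 8z^2 + 40z + 264. Dividing through by 8 gives the monic gcd z^2 + 5z + 33.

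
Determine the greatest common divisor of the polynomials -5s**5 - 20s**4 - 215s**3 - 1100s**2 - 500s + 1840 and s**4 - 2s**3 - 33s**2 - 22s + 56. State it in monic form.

By polynomial division,
  -5s**5 - 20s**4 - 215s**3 - 1100s**2 - 500s + 1840 = (-5s - 30)(s**4 - 2s**3 - 33s**2 - 22s + 56) + (-440s**3 - 2200s**2 - 880s + 3520)
  s**4 - 2s**3 - 33s**2 - 22s + 56 = (-(1/440)s + 7/440)(-440s**3 - 2200s**2 - 880s + 3520) + (0)
Last nonzero remainder: -440s**3 - 2200s**2 - 880s + 3520. Dividing through by -440 gives the monic gcd s**3 + 5s**2 + 2s - 8.

s**3 + 5s**2 + 2s - 8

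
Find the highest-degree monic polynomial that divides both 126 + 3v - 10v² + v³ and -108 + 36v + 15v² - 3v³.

-18 - 3v + v²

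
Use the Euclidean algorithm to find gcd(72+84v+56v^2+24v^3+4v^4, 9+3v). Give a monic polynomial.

By polynomial division,
  4v^4+24v^3+56v^2+84v+72 = ((4/3)v^3+4v^2+(20/3)v+8)(3v+9) + (0)
Last nonzero remainder: 3v+9. Dividing through by 3 gives the monic gcd v+3.

3+v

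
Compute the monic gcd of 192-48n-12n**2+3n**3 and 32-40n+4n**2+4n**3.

4+n

Euclidean algorithm in ℚ[n]:
  3n**3-12n**2-48n+192 = (3/4)(4n**3+4n**2-40n+32) + (-15n**2-18n+168)
  4n**3+4n**2-40n+32 = (-(4/15)n+4/75)(-15n**2-18n+168) + ((144/25)n+576/25)
  -15n**2-18n+168 = (-(125/48)n+175/24)((144/25)n+576/25) + (0)
Last nonzero remainder: (144/25)n+576/25. Dividing through by 144/25 gives the monic gcd n+4.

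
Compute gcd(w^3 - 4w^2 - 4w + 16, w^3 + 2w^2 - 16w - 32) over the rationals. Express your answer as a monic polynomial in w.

w^2 - 2w - 8

Apply the Euclidean algorithm:
  w^3 - 4w^2 - 4w + 16 = (w^3 + 2w^2 - 16w - 32) + (-6w^2 + 12w + 48)
  w^3 + 2w^2 - 16w - 32 = (-(1/6)w - 2/3)(-6w^2 + 12w + 48) + (0)
Last nonzero remainder: -6w^2 + 12w + 48. Dividing through by -6 gives the monic gcd w^2 - 2w - 8.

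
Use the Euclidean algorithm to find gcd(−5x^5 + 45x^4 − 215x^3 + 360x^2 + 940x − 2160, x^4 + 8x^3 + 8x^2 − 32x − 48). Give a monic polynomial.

x^2 − 4

Euclidean algorithm in ℚ[x]:
  −5x^5 + 45x^4 − 215x^3 + 360x^2 + 940x − 2160 = (−5x + 85)(x^4 + 8x^3 + 8x^2 − 32x − 48) + (−855x^3 − 480x^2 + 3420x + 1920)
  x^4 + 8x^3 + 8x^2 − 32x − 48 = (−(1/855)x − 424/48735)(−855x^3 − 480x^2 + 3420x + 1920) + ((25420/3249)x^2 − 101680/3249)
  −855x^3 − 480x^2 + 3420x + 1920 = (−(555579/5084)x − 77976/1271)((25420/3249)x^2 − 101680/3249) + (0)
Last nonzero remainder: (25420/3249)x^2 − 101680/3249. Dividing through by 25420/3249 gives the monic gcd x^2 − 4.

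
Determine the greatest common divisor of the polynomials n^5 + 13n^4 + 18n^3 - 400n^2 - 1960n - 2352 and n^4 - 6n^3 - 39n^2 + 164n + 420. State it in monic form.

n^2 - 4n - 12

Euclidean algorithm in ℚ[n]:
  n^5 + 13n^4 + 18n^3 - 400n^2 - 1960n - 2352 = (n + 19)(n^4 - 6n^3 - 39n^2 + 164n + 420) + (171n^3 + 177n^2 - 5496n - 10332)
  n^4 - 6n^3 - 39n^2 + 164n + 420 = ((1/171)n - 401/9747)(171n^3 + 177n^2 - 5496n - 10332) + ((1372/3249)n^2 - (5488/3249)n - 5488/1083)
  171n^3 + 177n^2 - 5496n - 10332 = ((555579/1372)n + 399627/196)((1372/3249)n^2 - (5488/3249)n - 5488/1083) + (0)
Last nonzero remainder: (1372/3249)n^2 - (5488/3249)n - 5488/1083. Dividing through by 1372/3249 gives the monic gcd n^2 - 4n - 12.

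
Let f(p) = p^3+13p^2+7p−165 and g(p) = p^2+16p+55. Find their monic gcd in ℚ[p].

p^2+16p+55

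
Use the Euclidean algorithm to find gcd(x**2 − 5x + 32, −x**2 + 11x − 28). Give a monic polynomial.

Apply the Euclidean algorithm:
  x**2 − 5x + 32 = (−1)(−x**2 + 11x − 28) + (6x + 4)
  −x**2 + 11x − 28 = (−(1/6)x + 35/18)(6x + 4) + (−322/9)
  6x + 4 = (−(27/161)x − 18/161)(−322/9) + (0)
The last nonzero remainder is the constant −322/9, so the polynomials are coprime and gcd = 1.

1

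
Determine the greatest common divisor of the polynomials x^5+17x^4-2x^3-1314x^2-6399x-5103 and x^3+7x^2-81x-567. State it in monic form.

x^3+7x^2-81x-567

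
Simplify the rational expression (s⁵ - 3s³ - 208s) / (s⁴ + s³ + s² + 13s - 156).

(s² - 4s)/(s - 3)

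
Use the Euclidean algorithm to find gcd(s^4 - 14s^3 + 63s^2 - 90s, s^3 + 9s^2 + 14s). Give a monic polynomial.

s

Repeated division with remainder:
  s^4 - 14s^3 + 63s^2 - 90s = (s - 23)(s^3 + 9s^2 + 14s) + (256s^2 + 232s)
  s^3 + 9s^2 + 14s = ((1/256)s + 259/8192)(256s^2 + 232s) + ((6825/1024)s)
  256s^2 + 232s = ((262144/6825)s + 237568/6825)((6825/1024)s) + (0)
Last nonzero remainder: (6825/1024)s. Dividing through by 6825/1024 gives the monic gcd s.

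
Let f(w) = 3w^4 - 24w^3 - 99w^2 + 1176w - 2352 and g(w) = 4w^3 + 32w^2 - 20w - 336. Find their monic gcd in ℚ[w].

w + 7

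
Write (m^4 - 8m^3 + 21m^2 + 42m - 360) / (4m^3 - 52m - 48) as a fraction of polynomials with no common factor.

By polynomial division,
  m^4 - 8m^3 + 21m^2 + 42m - 360 = ((1/4)m - 2)(4m^3 - 52m - 48) + (34m^2 - 50m - 456)
  4m^3 - 52m - 48 = ((2/17)m + 50/289)(34m^2 - 50m - 456) + ((2976/289)m + 8928/289)
  34m^2 - 50m - 456 = ((4913/1488)m - 5491/372)((2976/289)m + 8928/289) + (0)
Last nonzero remainder: (2976/289)m + 8928/289. Dividing through by 2976/289 gives the monic gcd m + 3.
Cancel m + 3 from numerator and denominator to get the reduced form.

(m^3 - 11m^2 + 54m - 120)/(4m^2 - 12m - 16)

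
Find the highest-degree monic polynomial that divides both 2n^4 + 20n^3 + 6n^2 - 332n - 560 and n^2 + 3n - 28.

n^2 + 3n - 28

Euclidean algorithm in ℚ[n]:
  2n^4 + 20n^3 + 6n^2 - 332n - 560 = (2n^2 + 14n + 20)(n^2 + 3n - 28) + (0)
The last nonzero remainder n^2 + 3n - 28 is already monic.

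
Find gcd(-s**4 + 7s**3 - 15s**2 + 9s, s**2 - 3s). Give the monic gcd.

Apply the Euclidean algorithm:
  -s**4 + 7s**3 - 15s**2 + 9s = (-s**2 + 4s - 3)(s**2 - 3s) + (0)
The last nonzero remainder s**2 - 3s is already monic.

s**2 - 3s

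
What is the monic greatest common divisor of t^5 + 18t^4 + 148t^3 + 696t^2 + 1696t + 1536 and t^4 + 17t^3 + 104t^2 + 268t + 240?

Euclidean algorithm in ℚ[t]:
  t^5 + 18t^4 + 148t^3 + 696t^2 + 1696t + 1536 = (t + 1)(t^4 + 17t^3 + 104t^2 + 268t + 240) + (27t^3 + 324t^2 + 1188t + 1296)
  t^4 + 17t^3 + 104t^2 + 268t + 240 = ((1/27)t + 5/27)(27t^3 + 324t^2 + 1188t + 1296) + (0)
Last nonzero remainder: 27t^3 + 324t^2 + 1188t + 1296. Dividing through by 27 gives the monic gcd t^3 + 12t^2 + 44t + 48.

t^3 + 12t^2 + 44t + 48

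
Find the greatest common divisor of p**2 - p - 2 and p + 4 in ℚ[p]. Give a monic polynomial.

Apply the Euclidean algorithm:
  p**2 - p - 2 = (p - 5)(p + 4) + (18)
  p + 4 = ((1/18)p + 2/9)(18) + (0)
The last nonzero remainder is the constant 18, so the polynomials are coprime and gcd = 1.

1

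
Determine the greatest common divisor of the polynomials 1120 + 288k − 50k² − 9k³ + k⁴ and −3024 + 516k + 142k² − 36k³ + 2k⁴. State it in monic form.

−28 − 3k + k²

Apply the Euclidean algorithm:
  k⁴ − 9k³ − 50k² + 288k + 1120 = (1/2)(2k⁴ − 36k³ + 142k² + 516k − 3024) + (9k³ − 121k² + 30k + 2632)
  2k⁴ − 36k³ + 142k² + 516k − 3024 = ((2/9)k − 82/81)(9k³ − 121k² + 30k + 2632) + ((1040/81)k² − (1040/27)k − 29120/81)
  9k³ − 121k² + 30k + 2632 = ((729/1040)k − 3807/520)((1040/81)k² − (1040/27)k − 29120/81) + (0)
Last nonzero remainder: (1040/81)k² − (1040/27)k − 29120/81. Dividing through by 1040/81 gives the monic gcd k² − 3k − 28.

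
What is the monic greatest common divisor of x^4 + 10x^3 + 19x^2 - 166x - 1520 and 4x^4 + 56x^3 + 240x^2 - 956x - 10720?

x^2 + 3x - 40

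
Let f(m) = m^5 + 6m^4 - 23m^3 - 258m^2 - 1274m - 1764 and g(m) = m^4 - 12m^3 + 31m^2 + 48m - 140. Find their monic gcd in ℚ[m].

Euclidean algorithm in ℚ[m]:
  m^5 + 6m^4 - 23m^3 - 258m^2 - 1274m - 1764 = (m + 18)(m^4 - 12m^3 + 31m^2 + 48m - 140) + (162m^3 - 864m^2 - 1998m + 756)
  m^4 - 12m^3 + 31m^2 + 48m - 140 = ((1/162)m - 10/243)(162m^3 - 864m^2 - 1998m + 756) + ((70/9)m^2 - (350/9)m - 980/9)
  162m^3 - 864m^2 - 1998m + 756 = ((729/35)m - 243/35)((70/9)m^2 - (350/9)m - 980/9) + (0)
Last nonzero remainder: (70/9)m^2 - (350/9)m - 980/9. Dividing through by 70/9 gives the monic gcd m^2 - 5m - 14.

m^2 - 5m - 14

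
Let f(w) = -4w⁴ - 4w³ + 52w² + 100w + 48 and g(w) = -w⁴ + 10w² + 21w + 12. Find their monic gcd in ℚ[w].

Apply the Euclidean algorithm:
  -4w⁴ - 4w³ + 52w² + 100w + 48 = (4)(-w⁴ + 10w² + 21w + 12) + (-4w³ + 12w² + 16w)
  -w⁴ + 10w² + 21w + 12 = ((1/4)w + 3/4)(-4w³ + 12w² + 16w) + (-3w² + 9w + 12)
  -4w³ + 12w² + 16w = ((4/3)w)(-3w² + 9w + 12) + (0)
Last nonzero remainder: -3w² + 9w + 12. Dividing through by -3 gives the monic gcd w² - 3w - 4.

w² - 3w - 4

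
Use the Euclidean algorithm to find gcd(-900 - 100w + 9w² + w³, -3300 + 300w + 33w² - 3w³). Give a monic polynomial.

Apply the Euclidean algorithm:
  w³ + 9w² - 100w - 900 = (-1/3)(-3w³ + 33w² + 300w - 3300) + (20w² - 2000)
  -3w³ + 33w² + 300w - 3300 = (-(3/20)w + 33/20)(20w² - 2000) + (0)
Last nonzero remainder: 20w² - 2000. Dividing through by 20 gives the monic gcd w² - 100.

-100 + w²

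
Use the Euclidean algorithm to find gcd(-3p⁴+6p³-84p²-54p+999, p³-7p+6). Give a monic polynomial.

By polynomial division,
  -3p⁴+6p³-84p²-54p+999 = (-3p+6)(p³-7p+6) + (-105p²+6p+963)
  p³-7p+6 = (-(1/105)p-2/3675)(-105p²+6p+963) + ((2664/1225)p+7992/1225)
  -105p²+6p+963 = (-(42875/888)p+131075/888)((2664/1225)p+7992/1225) + (0)
Last nonzero remainder: (2664/1225)p+7992/1225. Dividing through by 2664/1225 gives the monic gcd p+3.

p+3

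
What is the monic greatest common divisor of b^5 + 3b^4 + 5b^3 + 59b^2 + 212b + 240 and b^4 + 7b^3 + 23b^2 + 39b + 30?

b^2 + 4b + 5

Repeated division with remainder:
  b^5 + 3b^4 + 5b^3 + 59b^2 + 212b + 240 = (b - 4)(b^4 + 7b^3 + 23b^2 + 39b + 30) + (10b^3 + 112b^2 + 338b + 360)
  b^4 + 7b^3 + 23b^2 + 39b + 30 = ((1/10)b - 21/50)(10b^3 + 112b^2 + 338b + 360) + ((906/25)b^2 + (3624/25)b + 906/5)
  10b^3 + 112b^2 + 338b + 360 = ((125/453)b + 300/151)((906/25)b^2 + (3624/25)b + 906/5) + (0)
Last nonzero remainder: (906/25)b^2 + (3624/25)b + 906/5. Dividing through by 906/25 gives the monic gcd b^2 + 4b + 5.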